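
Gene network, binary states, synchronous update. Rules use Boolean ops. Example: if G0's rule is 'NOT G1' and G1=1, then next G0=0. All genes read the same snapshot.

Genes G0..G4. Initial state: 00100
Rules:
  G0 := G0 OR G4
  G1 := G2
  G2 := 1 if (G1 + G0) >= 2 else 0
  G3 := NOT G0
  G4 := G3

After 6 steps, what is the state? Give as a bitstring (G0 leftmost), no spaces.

Step 1: G0=G0|G4=0|0=0 G1=G2=1 G2=(0+0>=2)=0 G3=NOT G0=NOT 0=1 G4=G3=0 -> 01010
Step 2: G0=G0|G4=0|0=0 G1=G2=0 G2=(1+0>=2)=0 G3=NOT G0=NOT 0=1 G4=G3=1 -> 00011
Step 3: G0=G0|G4=0|1=1 G1=G2=0 G2=(0+0>=2)=0 G3=NOT G0=NOT 0=1 G4=G3=1 -> 10011
Step 4: G0=G0|G4=1|1=1 G1=G2=0 G2=(0+1>=2)=0 G3=NOT G0=NOT 1=0 G4=G3=1 -> 10001
Step 5: G0=G0|G4=1|1=1 G1=G2=0 G2=(0+1>=2)=0 G3=NOT G0=NOT 1=0 G4=G3=0 -> 10000
Step 6: G0=G0|G4=1|0=1 G1=G2=0 G2=(0+1>=2)=0 G3=NOT G0=NOT 1=0 G4=G3=0 -> 10000

10000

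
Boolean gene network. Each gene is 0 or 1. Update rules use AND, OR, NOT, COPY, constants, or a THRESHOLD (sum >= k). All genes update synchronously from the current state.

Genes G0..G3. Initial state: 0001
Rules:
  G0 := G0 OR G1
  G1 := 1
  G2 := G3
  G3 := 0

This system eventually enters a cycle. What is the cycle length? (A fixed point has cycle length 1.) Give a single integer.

Answer: 1

Derivation:
Step 0: 0001
Step 1: G0=G0|G1=0|0=0 G1=1(const) G2=G3=1 G3=0(const) -> 0110
Step 2: G0=G0|G1=0|1=1 G1=1(const) G2=G3=0 G3=0(const) -> 1100
Step 3: G0=G0|G1=1|1=1 G1=1(const) G2=G3=0 G3=0(const) -> 1100
State from step 3 equals state from step 2 -> cycle length 1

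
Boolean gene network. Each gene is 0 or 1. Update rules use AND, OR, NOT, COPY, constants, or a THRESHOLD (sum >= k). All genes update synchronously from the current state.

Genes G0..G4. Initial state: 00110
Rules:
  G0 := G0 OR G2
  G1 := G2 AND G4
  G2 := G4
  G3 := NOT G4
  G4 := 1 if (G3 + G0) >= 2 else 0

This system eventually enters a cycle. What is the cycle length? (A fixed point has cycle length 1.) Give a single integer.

Answer: 4

Derivation:
Step 0: 00110
Step 1: G0=G0|G2=0|1=1 G1=G2&G4=1&0=0 G2=G4=0 G3=NOT G4=NOT 0=1 G4=(1+0>=2)=0 -> 10010
Step 2: G0=G0|G2=1|0=1 G1=G2&G4=0&0=0 G2=G4=0 G3=NOT G4=NOT 0=1 G4=(1+1>=2)=1 -> 10011
Step 3: G0=G0|G2=1|0=1 G1=G2&G4=0&1=0 G2=G4=1 G3=NOT G4=NOT 1=0 G4=(1+1>=2)=1 -> 10101
Step 4: G0=G0|G2=1|1=1 G1=G2&G4=1&1=1 G2=G4=1 G3=NOT G4=NOT 1=0 G4=(0+1>=2)=0 -> 11100
Step 5: G0=G0|G2=1|1=1 G1=G2&G4=1&0=0 G2=G4=0 G3=NOT G4=NOT 0=1 G4=(0+1>=2)=0 -> 10010
State from step 5 equals state from step 1 -> cycle length 4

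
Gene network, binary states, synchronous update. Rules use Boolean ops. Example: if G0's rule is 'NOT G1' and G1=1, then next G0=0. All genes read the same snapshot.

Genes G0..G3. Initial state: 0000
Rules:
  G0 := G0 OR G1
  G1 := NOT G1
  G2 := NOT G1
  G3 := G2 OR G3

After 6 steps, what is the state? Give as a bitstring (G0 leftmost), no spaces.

Step 1: G0=G0|G1=0|0=0 G1=NOT G1=NOT 0=1 G2=NOT G1=NOT 0=1 G3=G2|G3=0|0=0 -> 0110
Step 2: G0=G0|G1=0|1=1 G1=NOT G1=NOT 1=0 G2=NOT G1=NOT 1=0 G3=G2|G3=1|0=1 -> 1001
Step 3: G0=G0|G1=1|0=1 G1=NOT G1=NOT 0=1 G2=NOT G1=NOT 0=1 G3=G2|G3=0|1=1 -> 1111
Step 4: G0=G0|G1=1|1=1 G1=NOT G1=NOT 1=0 G2=NOT G1=NOT 1=0 G3=G2|G3=1|1=1 -> 1001
Step 5: G0=G0|G1=1|0=1 G1=NOT G1=NOT 0=1 G2=NOT G1=NOT 0=1 G3=G2|G3=0|1=1 -> 1111
Step 6: G0=G0|G1=1|1=1 G1=NOT G1=NOT 1=0 G2=NOT G1=NOT 1=0 G3=G2|G3=1|1=1 -> 1001

1001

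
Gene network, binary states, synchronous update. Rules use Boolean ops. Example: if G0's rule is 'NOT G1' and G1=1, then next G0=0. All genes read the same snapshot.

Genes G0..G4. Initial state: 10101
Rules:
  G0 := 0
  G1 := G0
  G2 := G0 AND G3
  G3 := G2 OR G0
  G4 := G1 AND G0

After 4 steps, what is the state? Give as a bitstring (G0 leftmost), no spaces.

Step 1: G0=0(const) G1=G0=1 G2=G0&G3=1&0=0 G3=G2|G0=1|1=1 G4=G1&G0=0&1=0 -> 01010
Step 2: G0=0(const) G1=G0=0 G2=G0&G3=0&1=0 G3=G2|G0=0|0=0 G4=G1&G0=1&0=0 -> 00000
Step 3: G0=0(const) G1=G0=0 G2=G0&G3=0&0=0 G3=G2|G0=0|0=0 G4=G1&G0=0&0=0 -> 00000
Step 4: G0=0(const) G1=G0=0 G2=G0&G3=0&0=0 G3=G2|G0=0|0=0 G4=G1&G0=0&0=0 -> 00000

00000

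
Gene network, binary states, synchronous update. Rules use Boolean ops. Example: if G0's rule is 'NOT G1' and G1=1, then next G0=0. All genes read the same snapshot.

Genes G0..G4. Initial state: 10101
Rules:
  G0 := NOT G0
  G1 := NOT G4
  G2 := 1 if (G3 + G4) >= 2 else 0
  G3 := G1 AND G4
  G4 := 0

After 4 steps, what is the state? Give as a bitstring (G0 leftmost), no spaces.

Step 1: G0=NOT G0=NOT 1=0 G1=NOT G4=NOT 1=0 G2=(0+1>=2)=0 G3=G1&G4=0&1=0 G4=0(const) -> 00000
Step 2: G0=NOT G0=NOT 0=1 G1=NOT G4=NOT 0=1 G2=(0+0>=2)=0 G3=G1&G4=0&0=0 G4=0(const) -> 11000
Step 3: G0=NOT G0=NOT 1=0 G1=NOT G4=NOT 0=1 G2=(0+0>=2)=0 G3=G1&G4=1&0=0 G4=0(const) -> 01000
Step 4: G0=NOT G0=NOT 0=1 G1=NOT G4=NOT 0=1 G2=(0+0>=2)=0 G3=G1&G4=1&0=0 G4=0(const) -> 11000

11000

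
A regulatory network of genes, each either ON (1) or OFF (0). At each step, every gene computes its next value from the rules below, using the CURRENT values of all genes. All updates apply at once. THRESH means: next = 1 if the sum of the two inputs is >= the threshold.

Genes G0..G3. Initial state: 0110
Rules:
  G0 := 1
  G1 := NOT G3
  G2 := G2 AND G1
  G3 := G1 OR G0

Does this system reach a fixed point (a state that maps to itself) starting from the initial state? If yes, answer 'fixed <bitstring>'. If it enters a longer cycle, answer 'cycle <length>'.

Answer: fixed 1001

Derivation:
Step 0: 0110
Step 1: G0=1(const) G1=NOT G3=NOT 0=1 G2=G2&G1=1&1=1 G3=G1|G0=1|0=1 -> 1111
Step 2: G0=1(const) G1=NOT G3=NOT 1=0 G2=G2&G1=1&1=1 G3=G1|G0=1|1=1 -> 1011
Step 3: G0=1(const) G1=NOT G3=NOT 1=0 G2=G2&G1=1&0=0 G3=G1|G0=0|1=1 -> 1001
Step 4: G0=1(const) G1=NOT G3=NOT 1=0 G2=G2&G1=0&0=0 G3=G1|G0=0|1=1 -> 1001
Fixed point reached at step 3: 1001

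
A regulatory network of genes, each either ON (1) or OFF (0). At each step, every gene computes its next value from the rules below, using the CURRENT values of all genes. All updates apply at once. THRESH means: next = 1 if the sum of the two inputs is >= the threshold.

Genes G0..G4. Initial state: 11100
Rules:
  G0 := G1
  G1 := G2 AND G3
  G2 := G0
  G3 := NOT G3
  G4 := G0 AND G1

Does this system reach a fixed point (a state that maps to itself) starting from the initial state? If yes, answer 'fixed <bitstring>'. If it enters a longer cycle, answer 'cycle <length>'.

Answer: cycle 2

Derivation:
Step 0: 11100
Step 1: G0=G1=1 G1=G2&G3=1&0=0 G2=G0=1 G3=NOT G3=NOT 0=1 G4=G0&G1=1&1=1 -> 10111
Step 2: G0=G1=0 G1=G2&G3=1&1=1 G2=G0=1 G3=NOT G3=NOT 1=0 G4=G0&G1=1&0=0 -> 01100
Step 3: G0=G1=1 G1=G2&G3=1&0=0 G2=G0=0 G3=NOT G3=NOT 0=1 G4=G0&G1=0&1=0 -> 10010
Step 4: G0=G1=0 G1=G2&G3=0&1=0 G2=G0=1 G3=NOT G3=NOT 1=0 G4=G0&G1=1&0=0 -> 00100
Step 5: G0=G1=0 G1=G2&G3=1&0=0 G2=G0=0 G3=NOT G3=NOT 0=1 G4=G0&G1=0&0=0 -> 00010
Step 6: G0=G1=0 G1=G2&G3=0&1=0 G2=G0=0 G3=NOT G3=NOT 1=0 G4=G0&G1=0&0=0 -> 00000
Step 7: G0=G1=0 G1=G2&G3=0&0=0 G2=G0=0 G3=NOT G3=NOT 0=1 G4=G0&G1=0&0=0 -> 00010
Cycle of length 2 starting at step 5 -> no fixed point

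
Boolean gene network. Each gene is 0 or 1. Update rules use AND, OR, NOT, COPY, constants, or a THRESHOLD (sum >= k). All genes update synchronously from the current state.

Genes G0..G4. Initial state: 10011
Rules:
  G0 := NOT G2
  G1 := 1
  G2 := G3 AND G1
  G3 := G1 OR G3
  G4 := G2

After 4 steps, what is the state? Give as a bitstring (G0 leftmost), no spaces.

Step 1: G0=NOT G2=NOT 0=1 G1=1(const) G2=G3&G1=1&0=0 G3=G1|G3=0|1=1 G4=G2=0 -> 11010
Step 2: G0=NOT G2=NOT 0=1 G1=1(const) G2=G3&G1=1&1=1 G3=G1|G3=1|1=1 G4=G2=0 -> 11110
Step 3: G0=NOT G2=NOT 1=0 G1=1(const) G2=G3&G1=1&1=1 G3=G1|G3=1|1=1 G4=G2=1 -> 01111
Step 4: G0=NOT G2=NOT 1=0 G1=1(const) G2=G3&G1=1&1=1 G3=G1|G3=1|1=1 G4=G2=1 -> 01111

01111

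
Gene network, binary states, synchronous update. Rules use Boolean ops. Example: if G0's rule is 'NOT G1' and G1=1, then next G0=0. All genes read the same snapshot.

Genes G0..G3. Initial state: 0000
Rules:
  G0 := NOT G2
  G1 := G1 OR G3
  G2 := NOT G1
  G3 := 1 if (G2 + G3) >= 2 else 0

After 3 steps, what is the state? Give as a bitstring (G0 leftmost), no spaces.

Step 1: G0=NOT G2=NOT 0=1 G1=G1|G3=0|0=0 G2=NOT G1=NOT 0=1 G3=(0+0>=2)=0 -> 1010
Step 2: G0=NOT G2=NOT 1=0 G1=G1|G3=0|0=0 G2=NOT G1=NOT 0=1 G3=(1+0>=2)=0 -> 0010
Step 3: G0=NOT G2=NOT 1=0 G1=G1|G3=0|0=0 G2=NOT G1=NOT 0=1 G3=(1+0>=2)=0 -> 0010

0010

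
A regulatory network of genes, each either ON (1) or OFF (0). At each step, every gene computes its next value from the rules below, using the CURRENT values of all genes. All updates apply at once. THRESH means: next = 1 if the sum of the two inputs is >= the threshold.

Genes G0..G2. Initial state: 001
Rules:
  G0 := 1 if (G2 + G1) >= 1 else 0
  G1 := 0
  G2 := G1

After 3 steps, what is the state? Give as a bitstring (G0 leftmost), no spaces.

Step 1: G0=(1+0>=1)=1 G1=0(const) G2=G1=0 -> 100
Step 2: G0=(0+0>=1)=0 G1=0(const) G2=G1=0 -> 000
Step 3: G0=(0+0>=1)=0 G1=0(const) G2=G1=0 -> 000

000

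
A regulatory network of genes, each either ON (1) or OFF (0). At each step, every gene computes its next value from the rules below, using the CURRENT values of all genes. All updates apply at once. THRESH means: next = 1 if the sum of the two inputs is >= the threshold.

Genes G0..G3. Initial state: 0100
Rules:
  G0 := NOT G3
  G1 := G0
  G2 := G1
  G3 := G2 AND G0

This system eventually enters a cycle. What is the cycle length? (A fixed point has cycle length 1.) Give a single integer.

Answer: 3

Derivation:
Step 0: 0100
Step 1: G0=NOT G3=NOT 0=1 G1=G0=0 G2=G1=1 G3=G2&G0=0&0=0 -> 1010
Step 2: G0=NOT G3=NOT 0=1 G1=G0=1 G2=G1=0 G3=G2&G0=1&1=1 -> 1101
Step 3: G0=NOT G3=NOT 1=0 G1=G0=1 G2=G1=1 G3=G2&G0=0&1=0 -> 0110
Step 4: G0=NOT G3=NOT 0=1 G1=G0=0 G2=G1=1 G3=G2&G0=1&0=0 -> 1010
State from step 4 equals state from step 1 -> cycle length 3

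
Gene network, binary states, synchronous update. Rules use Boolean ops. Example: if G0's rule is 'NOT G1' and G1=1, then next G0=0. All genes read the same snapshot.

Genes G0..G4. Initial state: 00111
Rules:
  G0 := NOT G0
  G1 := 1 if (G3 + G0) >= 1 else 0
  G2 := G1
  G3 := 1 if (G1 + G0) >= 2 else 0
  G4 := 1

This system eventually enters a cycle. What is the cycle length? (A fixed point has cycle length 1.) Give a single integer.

Answer: 2

Derivation:
Step 0: 00111
Step 1: G0=NOT G0=NOT 0=1 G1=(1+0>=1)=1 G2=G1=0 G3=(0+0>=2)=0 G4=1(const) -> 11001
Step 2: G0=NOT G0=NOT 1=0 G1=(0+1>=1)=1 G2=G1=1 G3=(1+1>=2)=1 G4=1(const) -> 01111
Step 3: G0=NOT G0=NOT 0=1 G1=(1+0>=1)=1 G2=G1=1 G3=(1+0>=2)=0 G4=1(const) -> 11101
Step 4: G0=NOT G0=NOT 1=0 G1=(0+1>=1)=1 G2=G1=1 G3=(1+1>=2)=1 G4=1(const) -> 01111
State from step 4 equals state from step 2 -> cycle length 2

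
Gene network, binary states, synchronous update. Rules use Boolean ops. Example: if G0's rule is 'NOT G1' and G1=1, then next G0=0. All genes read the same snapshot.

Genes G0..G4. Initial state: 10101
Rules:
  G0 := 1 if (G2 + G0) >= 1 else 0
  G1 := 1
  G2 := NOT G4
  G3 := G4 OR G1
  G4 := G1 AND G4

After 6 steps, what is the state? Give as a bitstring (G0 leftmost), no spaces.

Step 1: G0=(1+1>=1)=1 G1=1(const) G2=NOT G4=NOT 1=0 G3=G4|G1=1|0=1 G4=G1&G4=0&1=0 -> 11010
Step 2: G0=(0+1>=1)=1 G1=1(const) G2=NOT G4=NOT 0=1 G3=G4|G1=0|1=1 G4=G1&G4=1&0=0 -> 11110
Step 3: G0=(1+1>=1)=1 G1=1(const) G2=NOT G4=NOT 0=1 G3=G4|G1=0|1=1 G4=G1&G4=1&0=0 -> 11110
Step 4: G0=(1+1>=1)=1 G1=1(const) G2=NOT G4=NOT 0=1 G3=G4|G1=0|1=1 G4=G1&G4=1&0=0 -> 11110
Step 5: G0=(1+1>=1)=1 G1=1(const) G2=NOT G4=NOT 0=1 G3=G4|G1=0|1=1 G4=G1&G4=1&0=0 -> 11110
Step 6: G0=(1+1>=1)=1 G1=1(const) G2=NOT G4=NOT 0=1 G3=G4|G1=0|1=1 G4=G1&G4=1&0=0 -> 11110

11110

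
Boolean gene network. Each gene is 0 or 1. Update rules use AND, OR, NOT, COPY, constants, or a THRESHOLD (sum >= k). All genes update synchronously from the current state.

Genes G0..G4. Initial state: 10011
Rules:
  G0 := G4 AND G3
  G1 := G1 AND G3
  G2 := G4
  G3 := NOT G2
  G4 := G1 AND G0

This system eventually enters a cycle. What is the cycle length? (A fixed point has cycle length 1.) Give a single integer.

Answer: 1

Derivation:
Step 0: 10011
Step 1: G0=G4&G3=1&1=1 G1=G1&G3=0&1=0 G2=G4=1 G3=NOT G2=NOT 0=1 G4=G1&G0=0&1=0 -> 10110
Step 2: G0=G4&G3=0&1=0 G1=G1&G3=0&1=0 G2=G4=0 G3=NOT G2=NOT 1=0 G4=G1&G0=0&1=0 -> 00000
Step 3: G0=G4&G3=0&0=0 G1=G1&G3=0&0=0 G2=G4=0 G3=NOT G2=NOT 0=1 G4=G1&G0=0&0=0 -> 00010
Step 4: G0=G4&G3=0&1=0 G1=G1&G3=0&1=0 G2=G4=0 G3=NOT G2=NOT 0=1 G4=G1&G0=0&0=0 -> 00010
State from step 4 equals state from step 3 -> cycle length 1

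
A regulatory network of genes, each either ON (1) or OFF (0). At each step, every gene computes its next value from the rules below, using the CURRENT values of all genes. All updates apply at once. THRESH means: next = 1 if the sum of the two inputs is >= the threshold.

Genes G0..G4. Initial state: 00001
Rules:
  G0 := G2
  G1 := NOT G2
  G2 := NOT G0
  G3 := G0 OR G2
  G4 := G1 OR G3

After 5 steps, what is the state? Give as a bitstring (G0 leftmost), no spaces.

Step 1: G0=G2=0 G1=NOT G2=NOT 0=1 G2=NOT G0=NOT 0=1 G3=G0|G2=0|0=0 G4=G1|G3=0|0=0 -> 01100
Step 2: G0=G2=1 G1=NOT G2=NOT 1=0 G2=NOT G0=NOT 0=1 G3=G0|G2=0|1=1 G4=G1|G3=1|0=1 -> 10111
Step 3: G0=G2=1 G1=NOT G2=NOT 1=0 G2=NOT G0=NOT 1=0 G3=G0|G2=1|1=1 G4=G1|G3=0|1=1 -> 10011
Step 4: G0=G2=0 G1=NOT G2=NOT 0=1 G2=NOT G0=NOT 1=0 G3=G0|G2=1|0=1 G4=G1|G3=0|1=1 -> 01011
Step 5: G0=G2=0 G1=NOT G2=NOT 0=1 G2=NOT G0=NOT 0=1 G3=G0|G2=0|0=0 G4=G1|G3=1|1=1 -> 01101

01101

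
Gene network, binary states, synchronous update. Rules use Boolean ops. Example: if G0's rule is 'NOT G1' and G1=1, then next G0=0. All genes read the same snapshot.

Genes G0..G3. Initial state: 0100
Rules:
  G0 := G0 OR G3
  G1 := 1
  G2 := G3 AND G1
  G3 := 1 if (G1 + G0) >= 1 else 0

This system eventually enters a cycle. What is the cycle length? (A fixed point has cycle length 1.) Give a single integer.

Step 0: 0100
Step 1: G0=G0|G3=0|0=0 G1=1(const) G2=G3&G1=0&1=0 G3=(1+0>=1)=1 -> 0101
Step 2: G0=G0|G3=0|1=1 G1=1(const) G2=G3&G1=1&1=1 G3=(1+0>=1)=1 -> 1111
Step 3: G0=G0|G3=1|1=1 G1=1(const) G2=G3&G1=1&1=1 G3=(1+1>=1)=1 -> 1111
State from step 3 equals state from step 2 -> cycle length 1

Answer: 1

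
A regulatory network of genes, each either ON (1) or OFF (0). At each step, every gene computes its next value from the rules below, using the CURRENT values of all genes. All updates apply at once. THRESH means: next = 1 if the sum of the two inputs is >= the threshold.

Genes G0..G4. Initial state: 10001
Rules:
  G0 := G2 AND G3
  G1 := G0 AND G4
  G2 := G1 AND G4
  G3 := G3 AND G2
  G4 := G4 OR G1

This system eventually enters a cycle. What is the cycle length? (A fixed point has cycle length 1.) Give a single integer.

Step 0: 10001
Step 1: G0=G2&G3=0&0=0 G1=G0&G4=1&1=1 G2=G1&G4=0&1=0 G3=G3&G2=0&0=0 G4=G4|G1=1|0=1 -> 01001
Step 2: G0=G2&G3=0&0=0 G1=G0&G4=0&1=0 G2=G1&G4=1&1=1 G3=G3&G2=0&0=0 G4=G4|G1=1|1=1 -> 00101
Step 3: G0=G2&G3=1&0=0 G1=G0&G4=0&1=0 G2=G1&G4=0&1=0 G3=G3&G2=0&1=0 G4=G4|G1=1|0=1 -> 00001
Step 4: G0=G2&G3=0&0=0 G1=G0&G4=0&1=0 G2=G1&G4=0&1=0 G3=G3&G2=0&0=0 G4=G4|G1=1|0=1 -> 00001
State from step 4 equals state from step 3 -> cycle length 1

Answer: 1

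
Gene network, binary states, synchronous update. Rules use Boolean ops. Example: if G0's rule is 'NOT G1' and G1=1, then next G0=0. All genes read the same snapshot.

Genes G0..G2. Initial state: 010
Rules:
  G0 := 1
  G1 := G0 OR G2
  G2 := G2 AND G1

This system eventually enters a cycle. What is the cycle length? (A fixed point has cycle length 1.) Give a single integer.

Step 0: 010
Step 1: G0=1(const) G1=G0|G2=0|0=0 G2=G2&G1=0&1=0 -> 100
Step 2: G0=1(const) G1=G0|G2=1|0=1 G2=G2&G1=0&0=0 -> 110
Step 3: G0=1(const) G1=G0|G2=1|0=1 G2=G2&G1=0&1=0 -> 110
State from step 3 equals state from step 2 -> cycle length 1

Answer: 1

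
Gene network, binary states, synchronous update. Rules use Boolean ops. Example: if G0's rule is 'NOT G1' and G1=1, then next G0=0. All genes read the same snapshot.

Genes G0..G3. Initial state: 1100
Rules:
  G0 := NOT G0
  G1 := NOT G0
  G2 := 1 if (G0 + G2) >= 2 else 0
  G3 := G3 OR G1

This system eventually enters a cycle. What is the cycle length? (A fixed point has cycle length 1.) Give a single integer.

Answer: 2

Derivation:
Step 0: 1100
Step 1: G0=NOT G0=NOT 1=0 G1=NOT G0=NOT 1=0 G2=(1+0>=2)=0 G3=G3|G1=0|1=1 -> 0001
Step 2: G0=NOT G0=NOT 0=1 G1=NOT G0=NOT 0=1 G2=(0+0>=2)=0 G3=G3|G1=1|0=1 -> 1101
Step 3: G0=NOT G0=NOT 1=0 G1=NOT G0=NOT 1=0 G2=(1+0>=2)=0 G3=G3|G1=1|1=1 -> 0001
State from step 3 equals state from step 1 -> cycle length 2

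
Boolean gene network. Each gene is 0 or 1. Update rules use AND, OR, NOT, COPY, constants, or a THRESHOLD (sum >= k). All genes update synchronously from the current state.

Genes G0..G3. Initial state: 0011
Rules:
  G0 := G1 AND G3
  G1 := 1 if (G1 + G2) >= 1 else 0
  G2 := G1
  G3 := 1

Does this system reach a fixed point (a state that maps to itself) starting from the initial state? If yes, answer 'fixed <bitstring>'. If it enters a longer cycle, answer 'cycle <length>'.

Answer: fixed 1111

Derivation:
Step 0: 0011
Step 1: G0=G1&G3=0&1=0 G1=(0+1>=1)=1 G2=G1=0 G3=1(const) -> 0101
Step 2: G0=G1&G3=1&1=1 G1=(1+0>=1)=1 G2=G1=1 G3=1(const) -> 1111
Step 3: G0=G1&G3=1&1=1 G1=(1+1>=1)=1 G2=G1=1 G3=1(const) -> 1111
Fixed point reached at step 2: 1111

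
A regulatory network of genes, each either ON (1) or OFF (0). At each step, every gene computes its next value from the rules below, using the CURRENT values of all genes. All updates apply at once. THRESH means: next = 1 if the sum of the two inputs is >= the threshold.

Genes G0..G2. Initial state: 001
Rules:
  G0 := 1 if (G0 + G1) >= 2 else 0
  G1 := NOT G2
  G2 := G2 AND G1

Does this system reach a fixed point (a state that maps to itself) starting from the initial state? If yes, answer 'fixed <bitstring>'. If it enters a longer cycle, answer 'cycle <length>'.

Step 0: 001
Step 1: G0=(0+0>=2)=0 G1=NOT G2=NOT 1=0 G2=G2&G1=1&0=0 -> 000
Step 2: G0=(0+0>=2)=0 G1=NOT G2=NOT 0=1 G2=G2&G1=0&0=0 -> 010
Step 3: G0=(0+1>=2)=0 G1=NOT G2=NOT 0=1 G2=G2&G1=0&1=0 -> 010
Fixed point reached at step 2: 010

Answer: fixed 010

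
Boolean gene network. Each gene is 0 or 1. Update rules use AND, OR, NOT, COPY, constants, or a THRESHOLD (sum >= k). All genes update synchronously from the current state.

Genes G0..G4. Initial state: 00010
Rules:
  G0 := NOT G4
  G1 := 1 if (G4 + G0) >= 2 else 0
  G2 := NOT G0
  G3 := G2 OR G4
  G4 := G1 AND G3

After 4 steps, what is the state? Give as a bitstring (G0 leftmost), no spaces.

Step 1: G0=NOT G4=NOT 0=1 G1=(0+0>=2)=0 G2=NOT G0=NOT 0=1 G3=G2|G4=0|0=0 G4=G1&G3=0&1=0 -> 10100
Step 2: G0=NOT G4=NOT 0=1 G1=(0+1>=2)=0 G2=NOT G0=NOT 1=0 G3=G2|G4=1|0=1 G4=G1&G3=0&0=0 -> 10010
Step 3: G0=NOT G4=NOT 0=1 G1=(0+1>=2)=0 G2=NOT G0=NOT 1=0 G3=G2|G4=0|0=0 G4=G1&G3=0&1=0 -> 10000
Step 4: G0=NOT G4=NOT 0=1 G1=(0+1>=2)=0 G2=NOT G0=NOT 1=0 G3=G2|G4=0|0=0 G4=G1&G3=0&0=0 -> 10000

10000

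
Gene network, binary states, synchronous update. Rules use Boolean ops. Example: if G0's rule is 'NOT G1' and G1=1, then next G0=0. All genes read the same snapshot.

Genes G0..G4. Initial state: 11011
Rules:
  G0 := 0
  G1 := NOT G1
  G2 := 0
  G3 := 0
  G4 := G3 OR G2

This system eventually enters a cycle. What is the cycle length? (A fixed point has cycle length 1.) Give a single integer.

Step 0: 11011
Step 1: G0=0(const) G1=NOT G1=NOT 1=0 G2=0(const) G3=0(const) G4=G3|G2=1|0=1 -> 00001
Step 2: G0=0(const) G1=NOT G1=NOT 0=1 G2=0(const) G3=0(const) G4=G3|G2=0|0=0 -> 01000
Step 3: G0=0(const) G1=NOT G1=NOT 1=0 G2=0(const) G3=0(const) G4=G3|G2=0|0=0 -> 00000
Step 4: G0=0(const) G1=NOT G1=NOT 0=1 G2=0(const) G3=0(const) G4=G3|G2=0|0=0 -> 01000
State from step 4 equals state from step 2 -> cycle length 2

Answer: 2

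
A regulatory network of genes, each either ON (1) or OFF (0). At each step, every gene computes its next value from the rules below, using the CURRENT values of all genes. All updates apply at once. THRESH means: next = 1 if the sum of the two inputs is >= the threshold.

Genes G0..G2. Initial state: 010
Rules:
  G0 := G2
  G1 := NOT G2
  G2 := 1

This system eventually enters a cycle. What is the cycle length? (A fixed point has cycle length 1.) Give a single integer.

Answer: 1

Derivation:
Step 0: 010
Step 1: G0=G2=0 G1=NOT G2=NOT 0=1 G2=1(const) -> 011
Step 2: G0=G2=1 G1=NOT G2=NOT 1=0 G2=1(const) -> 101
Step 3: G0=G2=1 G1=NOT G2=NOT 1=0 G2=1(const) -> 101
State from step 3 equals state from step 2 -> cycle length 1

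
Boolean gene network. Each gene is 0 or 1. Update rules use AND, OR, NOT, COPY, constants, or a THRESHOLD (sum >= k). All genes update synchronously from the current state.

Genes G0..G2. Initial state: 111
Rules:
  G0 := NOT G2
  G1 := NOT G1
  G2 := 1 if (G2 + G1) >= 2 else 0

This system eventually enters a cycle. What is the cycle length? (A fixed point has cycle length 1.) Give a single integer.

Answer: 2

Derivation:
Step 0: 111
Step 1: G0=NOT G2=NOT 1=0 G1=NOT G1=NOT 1=0 G2=(1+1>=2)=1 -> 001
Step 2: G0=NOT G2=NOT 1=0 G1=NOT G1=NOT 0=1 G2=(1+0>=2)=0 -> 010
Step 3: G0=NOT G2=NOT 0=1 G1=NOT G1=NOT 1=0 G2=(0+1>=2)=0 -> 100
Step 4: G0=NOT G2=NOT 0=1 G1=NOT G1=NOT 0=1 G2=(0+0>=2)=0 -> 110
Step 5: G0=NOT G2=NOT 0=1 G1=NOT G1=NOT 1=0 G2=(0+1>=2)=0 -> 100
State from step 5 equals state from step 3 -> cycle length 2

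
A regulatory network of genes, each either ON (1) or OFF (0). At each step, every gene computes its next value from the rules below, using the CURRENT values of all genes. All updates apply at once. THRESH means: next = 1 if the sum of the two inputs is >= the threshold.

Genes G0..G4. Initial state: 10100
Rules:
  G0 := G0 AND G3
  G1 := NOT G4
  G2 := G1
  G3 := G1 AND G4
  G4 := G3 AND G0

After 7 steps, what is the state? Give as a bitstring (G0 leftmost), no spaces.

Step 1: G0=G0&G3=1&0=0 G1=NOT G4=NOT 0=1 G2=G1=0 G3=G1&G4=0&0=0 G4=G3&G0=0&1=0 -> 01000
Step 2: G0=G0&G3=0&0=0 G1=NOT G4=NOT 0=1 G2=G1=1 G3=G1&G4=1&0=0 G4=G3&G0=0&0=0 -> 01100
Step 3: G0=G0&G3=0&0=0 G1=NOT G4=NOT 0=1 G2=G1=1 G3=G1&G4=1&0=0 G4=G3&G0=0&0=0 -> 01100
Step 4: G0=G0&G3=0&0=0 G1=NOT G4=NOT 0=1 G2=G1=1 G3=G1&G4=1&0=0 G4=G3&G0=0&0=0 -> 01100
Step 5: G0=G0&G3=0&0=0 G1=NOT G4=NOT 0=1 G2=G1=1 G3=G1&G4=1&0=0 G4=G3&G0=0&0=0 -> 01100
Step 6: G0=G0&G3=0&0=0 G1=NOT G4=NOT 0=1 G2=G1=1 G3=G1&G4=1&0=0 G4=G3&G0=0&0=0 -> 01100
Step 7: G0=G0&G3=0&0=0 G1=NOT G4=NOT 0=1 G2=G1=1 G3=G1&G4=1&0=0 G4=G3&G0=0&0=0 -> 01100

01100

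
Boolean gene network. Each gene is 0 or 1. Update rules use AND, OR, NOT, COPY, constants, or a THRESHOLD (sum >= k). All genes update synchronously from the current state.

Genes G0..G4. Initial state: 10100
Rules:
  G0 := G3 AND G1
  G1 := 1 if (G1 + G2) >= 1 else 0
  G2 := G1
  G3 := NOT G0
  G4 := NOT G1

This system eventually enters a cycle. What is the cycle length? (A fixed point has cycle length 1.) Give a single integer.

Step 0: 10100
Step 1: G0=G3&G1=0&0=0 G1=(0+1>=1)=1 G2=G1=0 G3=NOT G0=NOT 1=0 G4=NOT G1=NOT 0=1 -> 01001
Step 2: G0=G3&G1=0&1=0 G1=(1+0>=1)=1 G2=G1=1 G3=NOT G0=NOT 0=1 G4=NOT G1=NOT 1=0 -> 01110
Step 3: G0=G3&G1=1&1=1 G1=(1+1>=1)=1 G2=G1=1 G3=NOT G0=NOT 0=1 G4=NOT G1=NOT 1=0 -> 11110
Step 4: G0=G3&G1=1&1=1 G1=(1+1>=1)=1 G2=G1=1 G3=NOT G0=NOT 1=0 G4=NOT G1=NOT 1=0 -> 11100
Step 5: G0=G3&G1=0&1=0 G1=(1+1>=1)=1 G2=G1=1 G3=NOT G0=NOT 1=0 G4=NOT G1=NOT 1=0 -> 01100
Step 6: G0=G3&G1=0&1=0 G1=(1+1>=1)=1 G2=G1=1 G3=NOT G0=NOT 0=1 G4=NOT G1=NOT 1=0 -> 01110
State from step 6 equals state from step 2 -> cycle length 4

Answer: 4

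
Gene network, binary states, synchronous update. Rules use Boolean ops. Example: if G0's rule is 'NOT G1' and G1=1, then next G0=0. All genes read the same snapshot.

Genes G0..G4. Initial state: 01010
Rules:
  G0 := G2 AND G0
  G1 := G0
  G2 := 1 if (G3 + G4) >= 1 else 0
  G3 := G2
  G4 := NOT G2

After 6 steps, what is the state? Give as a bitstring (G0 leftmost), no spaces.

Step 1: G0=G2&G0=0&0=0 G1=G0=0 G2=(1+0>=1)=1 G3=G2=0 G4=NOT G2=NOT 0=1 -> 00101
Step 2: G0=G2&G0=1&0=0 G1=G0=0 G2=(0+1>=1)=1 G3=G2=1 G4=NOT G2=NOT 1=0 -> 00110
Step 3: G0=G2&G0=1&0=0 G1=G0=0 G2=(1+0>=1)=1 G3=G2=1 G4=NOT G2=NOT 1=0 -> 00110
Step 4: G0=G2&G0=1&0=0 G1=G0=0 G2=(1+0>=1)=1 G3=G2=1 G4=NOT G2=NOT 1=0 -> 00110
Step 5: G0=G2&G0=1&0=0 G1=G0=0 G2=(1+0>=1)=1 G3=G2=1 G4=NOT G2=NOT 1=0 -> 00110
Step 6: G0=G2&G0=1&0=0 G1=G0=0 G2=(1+0>=1)=1 G3=G2=1 G4=NOT G2=NOT 1=0 -> 00110

00110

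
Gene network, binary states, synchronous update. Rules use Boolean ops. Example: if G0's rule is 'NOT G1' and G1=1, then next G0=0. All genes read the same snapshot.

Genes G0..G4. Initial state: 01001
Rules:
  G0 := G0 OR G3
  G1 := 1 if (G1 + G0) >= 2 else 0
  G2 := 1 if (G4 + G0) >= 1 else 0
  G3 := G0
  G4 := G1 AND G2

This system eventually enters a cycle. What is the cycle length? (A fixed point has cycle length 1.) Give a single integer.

Step 0: 01001
Step 1: G0=G0|G3=0|0=0 G1=(1+0>=2)=0 G2=(1+0>=1)=1 G3=G0=0 G4=G1&G2=1&0=0 -> 00100
Step 2: G0=G0|G3=0|0=0 G1=(0+0>=2)=0 G2=(0+0>=1)=0 G3=G0=0 G4=G1&G2=0&1=0 -> 00000
Step 3: G0=G0|G3=0|0=0 G1=(0+0>=2)=0 G2=(0+0>=1)=0 G3=G0=0 G4=G1&G2=0&0=0 -> 00000
State from step 3 equals state from step 2 -> cycle length 1

Answer: 1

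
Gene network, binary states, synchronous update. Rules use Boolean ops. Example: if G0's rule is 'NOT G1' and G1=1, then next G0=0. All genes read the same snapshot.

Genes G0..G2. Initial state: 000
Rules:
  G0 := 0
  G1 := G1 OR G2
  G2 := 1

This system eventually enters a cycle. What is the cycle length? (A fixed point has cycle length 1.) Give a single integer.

Step 0: 000
Step 1: G0=0(const) G1=G1|G2=0|0=0 G2=1(const) -> 001
Step 2: G0=0(const) G1=G1|G2=0|1=1 G2=1(const) -> 011
Step 3: G0=0(const) G1=G1|G2=1|1=1 G2=1(const) -> 011
State from step 3 equals state from step 2 -> cycle length 1

Answer: 1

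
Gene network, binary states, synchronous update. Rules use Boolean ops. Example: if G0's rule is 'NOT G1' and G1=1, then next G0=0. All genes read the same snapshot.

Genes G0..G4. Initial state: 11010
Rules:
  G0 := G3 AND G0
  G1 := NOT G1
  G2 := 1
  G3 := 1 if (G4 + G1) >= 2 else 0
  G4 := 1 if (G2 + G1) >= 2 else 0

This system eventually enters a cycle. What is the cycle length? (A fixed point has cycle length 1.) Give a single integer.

Step 0: 11010
Step 1: G0=G3&G0=1&1=1 G1=NOT G1=NOT 1=0 G2=1(const) G3=(0+1>=2)=0 G4=(0+1>=2)=0 -> 10100
Step 2: G0=G3&G0=0&1=0 G1=NOT G1=NOT 0=1 G2=1(const) G3=(0+0>=2)=0 G4=(1+0>=2)=0 -> 01100
Step 3: G0=G3&G0=0&0=0 G1=NOT G1=NOT 1=0 G2=1(const) G3=(0+1>=2)=0 G4=(1+1>=2)=1 -> 00101
Step 4: G0=G3&G0=0&0=0 G1=NOT G1=NOT 0=1 G2=1(const) G3=(1+0>=2)=0 G4=(1+0>=2)=0 -> 01100
State from step 4 equals state from step 2 -> cycle length 2

Answer: 2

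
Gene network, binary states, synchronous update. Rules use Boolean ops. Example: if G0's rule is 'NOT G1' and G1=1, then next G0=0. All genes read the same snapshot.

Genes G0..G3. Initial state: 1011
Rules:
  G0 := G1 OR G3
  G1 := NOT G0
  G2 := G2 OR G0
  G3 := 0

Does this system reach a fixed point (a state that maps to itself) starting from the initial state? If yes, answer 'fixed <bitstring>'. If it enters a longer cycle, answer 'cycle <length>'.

Step 0: 1011
Step 1: G0=G1|G3=0|1=1 G1=NOT G0=NOT 1=0 G2=G2|G0=1|1=1 G3=0(const) -> 1010
Step 2: G0=G1|G3=0|0=0 G1=NOT G0=NOT 1=0 G2=G2|G0=1|1=1 G3=0(const) -> 0010
Step 3: G0=G1|G3=0|0=0 G1=NOT G0=NOT 0=1 G2=G2|G0=1|0=1 G3=0(const) -> 0110
Step 4: G0=G1|G3=1|0=1 G1=NOT G0=NOT 0=1 G2=G2|G0=1|0=1 G3=0(const) -> 1110
Step 5: G0=G1|G3=1|0=1 G1=NOT G0=NOT 1=0 G2=G2|G0=1|1=1 G3=0(const) -> 1010
Cycle of length 4 starting at step 1 -> no fixed point

Answer: cycle 4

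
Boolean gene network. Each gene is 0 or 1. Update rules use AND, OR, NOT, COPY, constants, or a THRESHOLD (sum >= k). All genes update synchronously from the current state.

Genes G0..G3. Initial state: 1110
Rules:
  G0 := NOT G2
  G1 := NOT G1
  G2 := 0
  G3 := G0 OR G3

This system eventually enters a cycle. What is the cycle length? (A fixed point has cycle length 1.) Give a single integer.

Answer: 2

Derivation:
Step 0: 1110
Step 1: G0=NOT G2=NOT 1=0 G1=NOT G1=NOT 1=0 G2=0(const) G3=G0|G3=1|0=1 -> 0001
Step 2: G0=NOT G2=NOT 0=1 G1=NOT G1=NOT 0=1 G2=0(const) G3=G0|G3=0|1=1 -> 1101
Step 3: G0=NOT G2=NOT 0=1 G1=NOT G1=NOT 1=0 G2=0(const) G3=G0|G3=1|1=1 -> 1001
Step 4: G0=NOT G2=NOT 0=1 G1=NOT G1=NOT 0=1 G2=0(const) G3=G0|G3=1|1=1 -> 1101
State from step 4 equals state from step 2 -> cycle length 2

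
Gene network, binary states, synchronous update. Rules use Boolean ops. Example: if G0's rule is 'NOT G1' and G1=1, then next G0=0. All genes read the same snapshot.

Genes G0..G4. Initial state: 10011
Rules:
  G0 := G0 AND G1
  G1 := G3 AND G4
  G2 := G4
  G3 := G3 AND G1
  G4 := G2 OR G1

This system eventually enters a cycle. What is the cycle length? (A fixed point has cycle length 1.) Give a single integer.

Step 0: 10011
Step 1: G0=G0&G1=1&0=0 G1=G3&G4=1&1=1 G2=G4=1 G3=G3&G1=1&0=0 G4=G2|G1=0|0=0 -> 01100
Step 2: G0=G0&G1=0&1=0 G1=G3&G4=0&0=0 G2=G4=0 G3=G3&G1=0&1=0 G4=G2|G1=1|1=1 -> 00001
Step 3: G0=G0&G1=0&0=0 G1=G3&G4=0&1=0 G2=G4=1 G3=G3&G1=0&0=0 G4=G2|G1=0|0=0 -> 00100
Step 4: G0=G0&G1=0&0=0 G1=G3&G4=0&0=0 G2=G4=0 G3=G3&G1=0&0=0 G4=G2|G1=1|0=1 -> 00001
State from step 4 equals state from step 2 -> cycle length 2

Answer: 2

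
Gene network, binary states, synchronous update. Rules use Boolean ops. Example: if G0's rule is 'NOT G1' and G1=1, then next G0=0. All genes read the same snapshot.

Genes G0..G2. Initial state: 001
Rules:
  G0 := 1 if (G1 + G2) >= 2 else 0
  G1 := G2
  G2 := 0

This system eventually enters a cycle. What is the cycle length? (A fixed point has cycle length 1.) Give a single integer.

Answer: 1

Derivation:
Step 0: 001
Step 1: G0=(0+1>=2)=0 G1=G2=1 G2=0(const) -> 010
Step 2: G0=(1+0>=2)=0 G1=G2=0 G2=0(const) -> 000
Step 3: G0=(0+0>=2)=0 G1=G2=0 G2=0(const) -> 000
State from step 3 equals state from step 2 -> cycle length 1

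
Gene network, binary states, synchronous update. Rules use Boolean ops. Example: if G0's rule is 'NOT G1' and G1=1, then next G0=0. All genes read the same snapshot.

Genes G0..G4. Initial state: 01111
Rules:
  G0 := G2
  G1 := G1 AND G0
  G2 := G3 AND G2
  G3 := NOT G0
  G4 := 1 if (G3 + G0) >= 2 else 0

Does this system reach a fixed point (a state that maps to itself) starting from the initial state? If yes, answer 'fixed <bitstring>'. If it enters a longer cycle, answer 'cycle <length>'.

Step 0: 01111
Step 1: G0=G2=1 G1=G1&G0=1&0=0 G2=G3&G2=1&1=1 G3=NOT G0=NOT 0=1 G4=(1+0>=2)=0 -> 10110
Step 2: G0=G2=1 G1=G1&G0=0&1=0 G2=G3&G2=1&1=1 G3=NOT G0=NOT 1=0 G4=(1+1>=2)=1 -> 10101
Step 3: G0=G2=1 G1=G1&G0=0&1=0 G2=G3&G2=0&1=0 G3=NOT G0=NOT 1=0 G4=(0+1>=2)=0 -> 10000
Step 4: G0=G2=0 G1=G1&G0=0&1=0 G2=G3&G2=0&0=0 G3=NOT G0=NOT 1=0 G4=(0+1>=2)=0 -> 00000
Step 5: G0=G2=0 G1=G1&G0=0&0=0 G2=G3&G2=0&0=0 G3=NOT G0=NOT 0=1 G4=(0+0>=2)=0 -> 00010
Step 6: G0=G2=0 G1=G1&G0=0&0=0 G2=G3&G2=1&0=0 G3=NOT G0=NOT 0=1 G4=(1+0>=2)=0 -> 00010
Fixed point reached at step 5: 00010

Answer: fixed 00010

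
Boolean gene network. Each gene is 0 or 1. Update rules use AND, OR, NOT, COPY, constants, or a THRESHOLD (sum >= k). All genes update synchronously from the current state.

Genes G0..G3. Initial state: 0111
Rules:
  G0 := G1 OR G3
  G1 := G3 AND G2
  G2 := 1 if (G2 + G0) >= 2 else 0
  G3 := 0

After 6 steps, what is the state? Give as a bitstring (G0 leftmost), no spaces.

Step 1: G0=G1|G3=1|1=1 G1=G3&G2=1&1=1 G2=(1+0>=2)=0 G3=0(const) -> 1100
Step 2: G0=G1|G3=1|0=1 G1=G3&G2=0&0=0 G2=(0+1>=2)=0 G3=0(const) -> 1000
Step 3: G0=G1|G3=0|0=0 G1=G3&G2=0&0=0 G2=(0+1>=2)=0 G3=0(const) -> 0000
Step 4: G0=G1|G3=0|0=0 G1=G3&G2=0&0=0 G2=(0+0>=2)=0 G3=0(const) -> 0000
Step 5: G0=G1|G3=0|0=0 G1=G3&G2=0&0=0 G2=(0+0>=2)=0 G3=0(const) -> 0000
Step 6: G0=G1|G3=0|0=0 G1=G3&G2=0&0=0 G2=(0+0>=2)=0 G3=0(const) -> 0000

0000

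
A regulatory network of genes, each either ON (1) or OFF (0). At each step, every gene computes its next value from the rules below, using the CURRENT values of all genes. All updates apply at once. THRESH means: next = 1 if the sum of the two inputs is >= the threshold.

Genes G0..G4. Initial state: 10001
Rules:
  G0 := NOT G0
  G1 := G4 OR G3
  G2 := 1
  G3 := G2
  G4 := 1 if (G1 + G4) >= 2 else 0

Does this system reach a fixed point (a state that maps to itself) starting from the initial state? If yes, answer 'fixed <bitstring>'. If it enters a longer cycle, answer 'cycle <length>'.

Answer: cycle 2

Derivation:
Step 0: 10001
Step 1: G0=NOT G0=NOT 1=0 G1=G4|G3=1|0=1 G2=1(const) G3=G2=0 G4=(0+1>=2)=0 -> 01100
Step 2: G0=NOT G0=NOT 0=1 G1=G4|G3=0|0=0 G2=1(const) G3=G2=1 G4=(1+0>=2)=0 -> 10110
Step 3: G0=NOT G0=NOT 1=0 G1=G4|G3=0|1=1 G2=1(const) G3=G2=1 G4=(0+0>=2)=0 -> 01110
Step 4: G0=NOT G0=NOT 0=1 G1=G4|G3=0|1=1 G2=1(const) G3=G2=1 G4=(1+0>=2)=0 -> 11110
Step 5: G0=NOT G0=NOT 1=0 G1=G4|G3=0|1=1 G2=1(const) G3=G2=1 G4=(1+0>=2)=0 -> 01110
Cycle of length 2 starting at step 3 -> no fixed point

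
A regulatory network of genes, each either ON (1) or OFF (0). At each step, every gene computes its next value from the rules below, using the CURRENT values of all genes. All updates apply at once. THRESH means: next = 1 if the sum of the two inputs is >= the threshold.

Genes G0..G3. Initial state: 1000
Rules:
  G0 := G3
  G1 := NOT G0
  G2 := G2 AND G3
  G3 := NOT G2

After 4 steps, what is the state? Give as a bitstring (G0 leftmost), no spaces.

Step 1: G0=G3=0 G1=NOT G0=NOT 1=0 G2=G2&G3=0&0=0 G3=NOT G2=NOT 0=1 -> 0001
Step 2: G0=G3=1 G1=NOT G0=NOT 0=1 G2=G2&G3=0&1=0 G3=NOT G2=NOT 0=1 -> 1101
Step 3: G0=G3=1 G1=NOT G0=NOT 1=0 G2=G2&G3=0&1=0 G3=NOT G2=NOT 0=1 -> 1001
Step 4: G0=G3=1 G1=NOT G0=NOT 1=0 G2=G2&G3=0&1=0 G3=NOT G2=NOT 0=1 -> 1001

1001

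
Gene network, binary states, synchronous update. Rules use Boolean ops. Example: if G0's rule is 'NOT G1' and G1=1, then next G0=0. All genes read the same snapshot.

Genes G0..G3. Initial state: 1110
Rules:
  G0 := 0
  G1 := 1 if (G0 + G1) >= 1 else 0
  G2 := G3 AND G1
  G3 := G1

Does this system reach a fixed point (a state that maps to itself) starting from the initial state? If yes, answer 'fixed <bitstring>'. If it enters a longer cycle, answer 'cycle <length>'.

Step 0: 1110
Step 1: G0=0(const) G1=(1+1>=1)=1 G2=G3&G1=0&1=0 G3=G1=1 -> 0101
Step 2: G0=0(const) G1=(0+1>=1)=1 G2=G3&G1=1&1=1 G3=G1=1 -> 0111
Step 3: G0=0(const) G1=(0+1>=1)=1 G2=G3&G1=1&1=1 G3=G1=1 -> 0111
Fixed point reached at step 2: 0111

Answer: fixed 0111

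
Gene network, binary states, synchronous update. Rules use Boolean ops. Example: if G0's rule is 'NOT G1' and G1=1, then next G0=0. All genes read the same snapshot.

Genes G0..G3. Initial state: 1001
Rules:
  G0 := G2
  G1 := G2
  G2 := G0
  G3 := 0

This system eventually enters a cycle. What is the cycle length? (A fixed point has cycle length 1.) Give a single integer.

Step 0: 1001
Step 1: G0=G2=0 G1=G2=0 G2=G0=1 G3=0(const) -> 0010
Step 2: G0=G2=1 G1=G2=1 G2=G0=0 G3=0(const) -> 1100
Step 3: G0=G2=0 G1=G2=0 G2=G0=1 G3=0(const) -> 0010
State from step 3 equals state from step 1 -> cycle length 2

Answer: 2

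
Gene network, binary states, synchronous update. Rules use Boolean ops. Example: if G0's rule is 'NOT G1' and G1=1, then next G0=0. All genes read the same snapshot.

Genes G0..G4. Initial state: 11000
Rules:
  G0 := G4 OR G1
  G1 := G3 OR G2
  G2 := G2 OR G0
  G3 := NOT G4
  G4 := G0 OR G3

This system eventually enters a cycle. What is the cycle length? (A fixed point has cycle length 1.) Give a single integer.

Answer: 1

Derivation:
Step 0: 11000
Step 1: G0=G4|G1=0|1=1 G1=G3|G2=0|0=0 G2=G2|G0=0|1=1 G3=NOT G4=NOT 0=1 G4=G0|G3=1|0=1 -> 10111
Step 2: G0=G4|G1=1|0=1 G1=G3|G2=1|1=1 G2=G2|G0=1|1=1 G3=NOT G4=NOT 1=0 G4=G0|G3=1|1=1 -> 11101
Step 3: G0=G4|G1=1|1=1 G1=G3|G2=0|1=1 G2=G2|G0=1|1=1 G3=NOT G4=NOT 1=0 G4=G0|G3=1|0=1 -> 11101
State from step 3 equals state from step 2 -> cycle length 1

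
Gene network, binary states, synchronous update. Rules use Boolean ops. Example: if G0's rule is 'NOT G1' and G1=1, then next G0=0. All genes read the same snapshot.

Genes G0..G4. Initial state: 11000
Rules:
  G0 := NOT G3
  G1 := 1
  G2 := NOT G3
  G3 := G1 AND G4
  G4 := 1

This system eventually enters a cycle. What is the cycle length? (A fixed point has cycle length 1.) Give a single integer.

Answer: 1

Derivation:
Step 0: 11000
Step 1: G0=NOT G3=NOT 0=1 G1=1(const) G2=NOT G3=NOT 0=1 G3=G1&G4=1&0=0 G4=1(const) -> 11101
Step 2: G0=NOT G3=NOT 0=1 G1=1(const) G2=NOT G3=NOT 0=1 G3=G1&G4=1&1=1 G4=1(const) -> 11111
Step 3: G0=NOT G3=NOT 1=0 G1=1(const) G2=NOT G3=NOT 1=0 G3=G1&G4=1&1=1 G4=1(const) -> 01011
Step 4: G0=NOT G3=NOT 1=0 G1=1(const) G2=NOT G3=NOT 1=0 G3=G1&G4=1&1=1 G4=1(const) -> 01011
State from step 4 equals state from step 3 -> cycle length 1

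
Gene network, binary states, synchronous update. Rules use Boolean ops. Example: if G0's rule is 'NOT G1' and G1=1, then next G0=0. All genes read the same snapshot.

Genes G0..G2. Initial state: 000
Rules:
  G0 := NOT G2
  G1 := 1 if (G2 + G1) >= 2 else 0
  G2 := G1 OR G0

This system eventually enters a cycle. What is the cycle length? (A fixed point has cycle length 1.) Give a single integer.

Answer: 4

Derivation:
Step 0: 000
Step 1: G0=NOT G2=NOT 0=1 G1=(0+0>=2)=0 G2=G1|G0=0|0=0 -> 100
Step 2: G0=NOT G2=NOT 0=1 G1=(0+0>=2)=0 G2=G1|G0=0|1=1 -> 101
Step 3: G0=NOT G2=NOT 1=0 G1=(1+0>=2)=0 G2=G1|G0=0|1=1 -> 001
Step 4: G0=NOT G2=NOT 1=0 G1=(1+0>=2)=0 G2=G1|G0=0|0=0 -> 000
State from step 4 equals state from step 0 -> cycle length 4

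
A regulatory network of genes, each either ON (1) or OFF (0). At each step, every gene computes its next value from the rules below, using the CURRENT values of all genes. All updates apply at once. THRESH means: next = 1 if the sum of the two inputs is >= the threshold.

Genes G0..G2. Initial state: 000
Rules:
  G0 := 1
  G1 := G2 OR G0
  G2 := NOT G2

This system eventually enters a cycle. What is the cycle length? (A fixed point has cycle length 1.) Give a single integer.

Answer: 2

Derivation:
Step 0: 000
Step 1: G0=1(const) G1=G2|G0=0|0=0 G2=NOT G2=NOT 0=1 -> 101
Step 2: G0=1(const) G1=G2|G0=1|1=1 G2=NOT G2=NOT 1=0 -> 110
Step 3: G0=1(const) G1=G2|G0=0|1=1 G2=NOT G2=NOT 0=1 -> 111
Step 4: G0=1(const) G1=G2|G0=1|1=1 G2=NOT G2=NOT 1=0 -> 110
State from step 4 equals state from step 2 -> cycle length 2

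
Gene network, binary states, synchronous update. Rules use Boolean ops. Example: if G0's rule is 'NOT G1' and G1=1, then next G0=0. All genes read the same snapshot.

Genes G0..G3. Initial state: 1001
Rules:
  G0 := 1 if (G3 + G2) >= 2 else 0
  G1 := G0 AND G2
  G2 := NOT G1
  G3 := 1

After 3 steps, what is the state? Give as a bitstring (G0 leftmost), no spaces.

Step 1: G0=(1+0>=2)=0 G1=G0&G2=1&0=0 G2=NOT G1=NOT 0=1 G3=1(const) -> 0011
Step 2: G0=(1+1>=2)=1 G1=G0&G2=0&1=0 G2=NOT G1=NOT 0=1 G3=1(const) -> 1011
Step 3: G0=(1+1>=2)=1 G1=G0&G2=1&1=1 G2=NOT G1=NOT 0=1 G3=1(const) -> 1111

1111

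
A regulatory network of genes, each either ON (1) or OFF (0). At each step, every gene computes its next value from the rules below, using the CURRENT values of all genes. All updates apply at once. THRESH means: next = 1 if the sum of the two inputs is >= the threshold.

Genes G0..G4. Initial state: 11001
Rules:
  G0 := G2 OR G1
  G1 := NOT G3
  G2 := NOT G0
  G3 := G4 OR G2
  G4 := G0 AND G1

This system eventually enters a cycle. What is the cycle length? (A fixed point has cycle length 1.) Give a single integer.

Answer: 4

Derivation:
Step 0: 11001
Step 1: G0=G2|G1=0|1=1 G1=NOT G3=NOT 0=1 G2=NOT G0=NOT 1=0 G3=G4|G2=1|0=1 G4=G0&G1=1&1=1 -> 11011
Step 2: G0=G2|G1=0|1=1 G1=NOT G3=NOT 1=0 G2=NOT G0=NOT 1=0 G3=G4|G2=1|0=1 G4=G0&G1=1&1=1 -> 10011
Step 3: G0=G2|G1=0|0=0 G1=NOT G3=NOT 1=0 G2=NOT G0=NOT 1=0 G3=G4|G2=1|0=1 G4=G0&G1=1&0=0 -> 00010
Step 4: G0=G2|G1=0|0=0 G1=NOT G3=NOT 1=0 G2=NOT G0=NOT 0=1 G3=G4|G2=0|0=0 G4=G0&G1=0&0=0 -> 00100
Step 5: G0=G2|G1=1|0=1 G1=NOT G3=NOT 0=1 G2=NOT G0=NOT 0=1 G3=G4|G2=0|1=1 G4=G0&G1=0&0=0 -> 11110
Step 6: G0=G2|G1=1|1=1 G1=NOT G3=NOT 1=0 G2=NOT G0=NOT 1=0 G3=G4|G2=0|1=1 G4=G0&G1=1&1=1 -> 10011
State from step 6 equals state from step 2 -> cycle length 4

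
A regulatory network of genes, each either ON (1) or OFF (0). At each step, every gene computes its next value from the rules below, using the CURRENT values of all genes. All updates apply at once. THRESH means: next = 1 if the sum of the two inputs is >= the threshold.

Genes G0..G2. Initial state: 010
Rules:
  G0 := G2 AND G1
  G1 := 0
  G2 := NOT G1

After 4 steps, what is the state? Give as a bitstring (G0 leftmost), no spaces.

Step 1: G0=G2&G1=0&1=0 G1=0(const) G2=NOT G1=NOT 1=0 -> 000
Step 2: G0=G2&G1=0&0=0 G1=0(const) G2=NOT G1=NOT 0=1 -> 001
Step 3: G0=G2&G1=1&0=0 G1=0(const) G2=NOT G1=NOT 0=1 -> 001
Step 4: G0=G2&G1=1&0=0 G1=0(const) G2=NOT G1=NOT 0=1 -> 001

001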